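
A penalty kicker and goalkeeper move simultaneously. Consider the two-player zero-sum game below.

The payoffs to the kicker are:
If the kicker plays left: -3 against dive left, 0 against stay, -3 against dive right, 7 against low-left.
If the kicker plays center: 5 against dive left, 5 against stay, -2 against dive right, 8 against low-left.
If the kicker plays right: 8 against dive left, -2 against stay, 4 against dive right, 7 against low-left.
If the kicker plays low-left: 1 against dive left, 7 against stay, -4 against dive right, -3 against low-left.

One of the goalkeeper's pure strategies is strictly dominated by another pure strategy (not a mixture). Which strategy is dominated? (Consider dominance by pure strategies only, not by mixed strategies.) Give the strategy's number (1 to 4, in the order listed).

The goalkeeper prefers columns that give the kicker less. Compare low-left with dive right: -3 < 7, -2 < 8, 4 < 7, -4 < -3.
So dive right strictly dominates low-left for the goalkeeper; low-left is strictly dominated.

4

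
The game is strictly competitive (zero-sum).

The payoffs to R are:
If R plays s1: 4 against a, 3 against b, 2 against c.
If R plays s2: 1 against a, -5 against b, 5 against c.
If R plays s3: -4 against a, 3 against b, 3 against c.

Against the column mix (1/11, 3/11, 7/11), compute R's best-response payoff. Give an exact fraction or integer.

s1: (4)·(1/11) + (3)·(3/11) + (2)·(7/11) = 27/11.
s2: (1)·(1/11) + (-5)·(3/11) + (5)·(7/11) = 21/11.
s3: (-4)·(1/11) + (3)·(3/11) + (3)·(7/11) = 26/11.
The best pure response is s1 with expected payoff 27/11.

27/11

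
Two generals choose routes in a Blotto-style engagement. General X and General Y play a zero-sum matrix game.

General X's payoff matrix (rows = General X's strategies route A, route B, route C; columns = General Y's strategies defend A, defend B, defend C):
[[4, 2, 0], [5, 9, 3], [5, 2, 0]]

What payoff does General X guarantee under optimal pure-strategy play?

Row minima: 0, 3, 0 → General X's maximin is 3.
Column maxima: 5, 9, 3 → General Y's minimax is 3.
They coincide at (route B, defend C), so the value is 3.

3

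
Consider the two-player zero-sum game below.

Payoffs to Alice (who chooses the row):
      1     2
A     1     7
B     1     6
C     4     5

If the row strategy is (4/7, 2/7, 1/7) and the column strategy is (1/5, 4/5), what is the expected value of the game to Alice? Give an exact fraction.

Against (1/5, 4/5), each row's expected payoff is A: 29/5; B: 5; C: 24/5.
Taking the (4/7, 2/7, 1/7)-weighted average: (4/7)·(29/5) + (2/7)·(5) + (1/7)·(24/5) = 38/7.

38/7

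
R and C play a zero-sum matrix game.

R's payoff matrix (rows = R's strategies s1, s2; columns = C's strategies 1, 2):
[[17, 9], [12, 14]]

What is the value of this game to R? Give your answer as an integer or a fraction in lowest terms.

Row minima are 9 and 12, so R's maximin is 12; column maxima are 17 and 14, so C's minimax is 14. These differ, so the equilibrium is in mixed strategies.
Let R play s1 with probability p. C is indifferent when 17p + 12(1−p) = 9p + 14(1−p), giving p = 1/5.
Let C play 1 with probability q. R is indifferent when 17q + 9(1−q) = 12q + 14(1−q), giving q = 1/2.
The value is 17·(1/2) + (9)·(1/2) = 13.

13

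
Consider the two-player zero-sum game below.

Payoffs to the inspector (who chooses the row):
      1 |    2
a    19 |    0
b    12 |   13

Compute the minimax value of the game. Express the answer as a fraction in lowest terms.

247/20

Row minima are 0 and 12, so the inspector's maximin is 12; column maxima are 19 and 13, so the inspectee's minimax is 13. These differ, so the equilibrium is in mixed strategies.
Let the inspector play a with probability p. The inspectee is indifferent when 19p + 12(1−p) = 13(1−p), giving p = 1/20.
Let the inspectee play 1 with probability q. The inspector is indifferent when 19q = 12q + 13(1−q), giving q = 13/20.
The value is 19·(13/20) + (0)·(7/20) = 247/20.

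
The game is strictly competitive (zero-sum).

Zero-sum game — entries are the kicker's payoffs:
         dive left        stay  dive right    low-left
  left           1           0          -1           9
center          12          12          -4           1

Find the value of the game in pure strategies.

-1

Row minima: -1, -4 → the kicker's maximin is -1.
Column maxima: 12, 12, -1, 9 → the goalkeeper's minimax is -1.
They coincide at (left, dive right), so the value is -1.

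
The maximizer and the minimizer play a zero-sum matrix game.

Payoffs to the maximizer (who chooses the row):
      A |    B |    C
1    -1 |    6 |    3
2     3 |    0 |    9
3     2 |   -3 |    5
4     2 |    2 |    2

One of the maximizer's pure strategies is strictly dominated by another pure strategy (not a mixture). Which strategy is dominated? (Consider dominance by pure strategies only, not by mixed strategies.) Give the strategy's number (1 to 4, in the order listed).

Compare 3 with 2: 3 > 2, 0 > -3, 9 > 5.
So 2 strictly dominates 3 for the maximizer; 3 is strictly dominated.

3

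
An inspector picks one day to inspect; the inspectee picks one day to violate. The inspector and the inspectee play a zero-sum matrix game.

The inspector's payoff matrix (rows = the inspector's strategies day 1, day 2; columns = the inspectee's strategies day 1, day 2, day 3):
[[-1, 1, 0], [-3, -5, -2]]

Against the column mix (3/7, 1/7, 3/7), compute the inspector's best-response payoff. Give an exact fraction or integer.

-2/7

day 1: (-1)·(3/7) + (1)·(1/7) + (0)·(3/7) = -2/7.
day 2: (-3)·(3/7) + (-5)·(1/7) + (-2)·(3/7) = -20/7.
The best pure response is day 1 with expected payoff -2/7.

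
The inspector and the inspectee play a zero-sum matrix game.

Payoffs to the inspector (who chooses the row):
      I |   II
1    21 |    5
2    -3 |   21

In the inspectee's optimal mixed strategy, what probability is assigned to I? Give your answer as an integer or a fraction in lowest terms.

2/5

Row minima are 5 and -3, so the inspector's maximin is 5; column maxima are 21 and 21, so the inspectee's minimax is 21. These differ, so the equilibrium is in mixed strategies.
Let the inspectee play I with probability q. The inspector is indifferent when 21q + 5(1−q) = −3q + 21(1−q), giving q = 2/5.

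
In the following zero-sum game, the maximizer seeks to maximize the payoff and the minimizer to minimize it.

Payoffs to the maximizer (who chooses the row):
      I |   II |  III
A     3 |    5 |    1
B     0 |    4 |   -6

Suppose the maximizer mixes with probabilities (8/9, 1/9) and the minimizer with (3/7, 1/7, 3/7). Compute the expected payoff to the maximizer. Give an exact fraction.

122/63

Against (3/7, 1/7, 3/7), each row's expected payoff is A: 17/7; B: -2.
Taking the (8/9, 1/9)-weighted average: (8/9)·(17/7) + (1/9)·(-2) = 122/63.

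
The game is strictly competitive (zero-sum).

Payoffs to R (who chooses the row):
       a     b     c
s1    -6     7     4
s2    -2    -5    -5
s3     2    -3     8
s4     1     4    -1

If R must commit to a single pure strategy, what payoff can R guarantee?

The worst-case payoff for each row is s1: -6, s2: -5, s3: -3, s4: -1.
The best of these is -1.

-1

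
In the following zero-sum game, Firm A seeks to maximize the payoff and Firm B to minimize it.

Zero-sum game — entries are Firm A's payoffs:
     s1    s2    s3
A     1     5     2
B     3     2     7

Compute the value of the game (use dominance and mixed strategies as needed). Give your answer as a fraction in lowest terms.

13/5

Column s3 is strictly dominated by s1 for Firm B (it gives Firm A more in every row).
The remaining 2×2 game on (A, B) × (s1, s2) has no saddle point. Let Firm A play A with probability p; indifference gives p + 3(1−p) = 5p + 2(1−p), so p = 1/5.
Similarly Firm B's optimal q on s1 is 3/5, and the value is 1·(3/5) + (5)·(2/5) = 13/5.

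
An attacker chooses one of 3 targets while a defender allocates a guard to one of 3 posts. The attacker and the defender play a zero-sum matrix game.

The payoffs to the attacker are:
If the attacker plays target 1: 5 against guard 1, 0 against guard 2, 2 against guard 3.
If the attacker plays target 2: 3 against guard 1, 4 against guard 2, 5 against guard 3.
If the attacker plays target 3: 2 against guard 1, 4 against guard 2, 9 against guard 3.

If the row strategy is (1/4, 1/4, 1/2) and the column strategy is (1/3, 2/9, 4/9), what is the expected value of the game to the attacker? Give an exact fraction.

Against (1/3, 2/9, 4/9), each row's expected payoff is target 1: 23/9; target 2: 37/9; target 3: 50/9.
Taking the (1/4, 1/4, 1/2)-weighted average: (1/4)·(23/9) + (1/4)·(37/9) + (1/2)·(50/9) = 40/9.

40/9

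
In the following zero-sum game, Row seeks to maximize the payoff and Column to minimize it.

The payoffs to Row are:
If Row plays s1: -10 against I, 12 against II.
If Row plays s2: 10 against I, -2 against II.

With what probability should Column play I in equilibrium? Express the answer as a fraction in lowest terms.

7/17

Row minima are -10 and -2, so Row's maximin is -2; column maxima are 10 and 12, so Column's minimax is 10. These differ, so the equilibrium is in mixed strategies.
Let Column play I with probability q. Row is indifferent when −10q + 12(1−q) = 10q − 2(1−q), giving q = 7/17.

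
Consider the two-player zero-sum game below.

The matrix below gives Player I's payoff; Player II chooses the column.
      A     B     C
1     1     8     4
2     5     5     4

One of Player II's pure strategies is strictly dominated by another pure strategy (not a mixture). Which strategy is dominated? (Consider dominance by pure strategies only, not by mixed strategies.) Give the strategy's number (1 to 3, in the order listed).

Player II prefers columns that give Player I less. Compare B with C: 4 < 8, 4 < 5.
So C strictly dominates B for Player II; B is strictly dominated.

2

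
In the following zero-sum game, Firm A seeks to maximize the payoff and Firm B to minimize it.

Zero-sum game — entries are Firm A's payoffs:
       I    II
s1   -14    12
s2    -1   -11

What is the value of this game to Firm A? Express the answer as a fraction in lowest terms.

Row minima are -14 and -11, so Firm A's maximin is -11; column maxima are -1 and 12, so Firm B's minimax is -1. These differ, so the equilibrium is in mixed strategies.
Let Firm A play s1 with probability p. Firm B is indifferent when −14p − (1−p) = 12p − 11(1−p), giving p = 5/18.
Let Firm B play I with probability q. Firm A is indifferent when −14q + 12(1−q) = −q − 11(1−q), giving q = 23/36.
The value is -14·(23/36) + (12)·(13/36) = -83/18.

-83/18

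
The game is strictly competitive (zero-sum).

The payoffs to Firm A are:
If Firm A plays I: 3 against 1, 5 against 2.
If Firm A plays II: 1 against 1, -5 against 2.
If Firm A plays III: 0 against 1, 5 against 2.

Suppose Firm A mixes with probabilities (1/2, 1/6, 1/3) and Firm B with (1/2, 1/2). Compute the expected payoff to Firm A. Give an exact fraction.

5/2

Against (1/2, 1/2), each row's expected payoff is I: 4; II: -2; III: 5/2.
Taking the (1/2, 1/6, 1/3)-weighted average: (1/2)·(4) + (1/6)·(-2) + (1/3)·(5/2) = 5/2.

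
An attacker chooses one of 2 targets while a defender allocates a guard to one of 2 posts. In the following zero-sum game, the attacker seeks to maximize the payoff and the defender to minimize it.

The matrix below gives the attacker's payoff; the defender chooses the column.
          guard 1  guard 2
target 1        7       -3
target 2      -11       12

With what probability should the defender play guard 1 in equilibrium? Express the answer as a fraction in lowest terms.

Row minima are -3 and -11, so the attacker's maximin is -3; column maxima are 7 and 12, so the defender's minimax is 7. These differ, so the equilibrium is in mixed strategies.
Let the defender play guard 1 with probability q. The attacker is indifferent when 7q − 3(1−q) = −11q + 12(1−q), giving q = 5/11.

5/11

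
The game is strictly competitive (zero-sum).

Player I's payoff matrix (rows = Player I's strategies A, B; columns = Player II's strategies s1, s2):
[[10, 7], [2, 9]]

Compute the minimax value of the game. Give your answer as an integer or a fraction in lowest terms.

38/5

Row minima are 7 and 2, so Player I's maximin is 7; column maxima are 10 and 9, so Player II's minimax is 9. These differ, so the equilibrium is in mixed strategies.
Let Player I play A with probability p. Player II is indifferent when 10p + 2(1−p) = 7p + 9(1−p), giving p = 7/10.
Let Player II play s1 with probability q. Player I is indifferent when 10q + 7(1−q) = 2q + 9(1−q), giving q = 1/5.
The value is 10·(1/5) + (7)·(4/5) = 38/5.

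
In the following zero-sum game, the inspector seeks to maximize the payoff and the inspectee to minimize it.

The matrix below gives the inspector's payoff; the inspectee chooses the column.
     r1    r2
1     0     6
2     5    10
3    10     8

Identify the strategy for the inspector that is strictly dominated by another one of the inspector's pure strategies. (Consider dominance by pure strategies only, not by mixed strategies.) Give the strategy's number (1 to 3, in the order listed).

Compare 1 with 2: 5 > 0, 10 > 6.
So 2 strictly dominates 1 for the inspector; 1 is strictly dominated.

1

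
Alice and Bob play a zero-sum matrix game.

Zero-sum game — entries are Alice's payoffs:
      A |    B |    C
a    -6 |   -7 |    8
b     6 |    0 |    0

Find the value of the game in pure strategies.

Row minima: -7, 0 → Alice's maximin is 0.
Column maxima: 6, 0, 8 → Bob's minimax is 0.
They coincide at (b, B), so the value is 0.

0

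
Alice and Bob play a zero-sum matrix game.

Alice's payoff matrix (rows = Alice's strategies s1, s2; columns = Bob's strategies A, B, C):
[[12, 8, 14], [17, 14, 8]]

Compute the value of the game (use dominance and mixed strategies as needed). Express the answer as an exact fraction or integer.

Column A is strictly dominated by B for Bob (it gives Alice more in every row).
The remaining 2×2 game on (s1, s2) × (B, C) has no saddle point. Let Alice play s1 with probability p; indifference gives 8p + 14(1−p) = 14p + 8(1−p), so p = 1/2.
Similarly Bob's optimal q on B is 1/2, and the value is 8·(1/2) + (14)·(1/2) = 11.

11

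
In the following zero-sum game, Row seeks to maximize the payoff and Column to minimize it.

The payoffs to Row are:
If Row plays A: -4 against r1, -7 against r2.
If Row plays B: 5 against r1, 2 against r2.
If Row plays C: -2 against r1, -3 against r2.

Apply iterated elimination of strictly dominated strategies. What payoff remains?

Row A is strictly dominated by row B (5>-4, 2>-7); eliminate A.
Row C is strictly dominated by row B (5>-2, 2>-3); eliminate C.
Column r1 is strictly dominated by r2 for Column (2<5); eliminate r1.
Only (B, r2) remains, with payoff 2.

2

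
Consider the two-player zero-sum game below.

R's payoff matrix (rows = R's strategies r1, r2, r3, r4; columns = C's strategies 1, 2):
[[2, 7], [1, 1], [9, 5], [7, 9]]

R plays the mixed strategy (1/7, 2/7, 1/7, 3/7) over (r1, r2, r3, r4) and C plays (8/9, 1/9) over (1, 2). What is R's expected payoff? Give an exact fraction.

Against (8/9, 1/9), each row's expected payoff is r1: 23/9; r2: 1; r3: 77/9; r4: 65/9.
Taking the (1/7, 2/7, 1/7, 3/7)-weighted average: (1/7)·(23/9) + (2/7)·(1) + (1/7)·(77/9) + (3/7)·(65/9) = 313/63.

313/63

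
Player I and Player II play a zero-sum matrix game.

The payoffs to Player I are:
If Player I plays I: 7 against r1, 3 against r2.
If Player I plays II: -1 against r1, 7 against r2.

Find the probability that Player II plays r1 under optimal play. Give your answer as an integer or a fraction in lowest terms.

1/3

Row minima are 3 and -1, so Player I's maximin is 3; column maxima are 7 and 7, so Player II's minimax is 7. These differ, so the equilibrium is in mixed strategies.
Let Player II play r1 with probability q. Player I is indifferent when 7q + 3(1−q) = −q + 7(1−q), giving q = 1/3.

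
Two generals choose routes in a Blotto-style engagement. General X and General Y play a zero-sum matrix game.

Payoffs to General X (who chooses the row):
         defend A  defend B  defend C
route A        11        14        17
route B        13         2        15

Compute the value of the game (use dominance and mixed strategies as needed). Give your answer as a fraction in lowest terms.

Column defend C is strictly dominated by defend A for General Y (it gives General X more in every row).
The remaining 2×2 game on (route A, route B) × (defend A, defend B) has no saddle point. Let General X play route A with probability p; indifference gives 11p + 13(1−p) = 14p + 2(1−p), so p = 11/14.
Similarly General Y's optimal q on defend A is 6/7, and the value is 11·(6/7) + (14)·(1/7) = 80/7.

80/7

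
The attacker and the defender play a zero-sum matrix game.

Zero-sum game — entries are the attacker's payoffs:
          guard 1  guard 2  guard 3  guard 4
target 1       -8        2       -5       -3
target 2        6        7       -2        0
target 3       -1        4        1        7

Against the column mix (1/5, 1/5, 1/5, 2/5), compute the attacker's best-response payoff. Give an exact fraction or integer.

target 1: (-8)·(1/5) + (2)·(1/5) + (-5)·(1/5) + (-3)·(2/5) = -17/5.
target 2: (6)·(1/5) + (7)·(1/5) + (-2)·(1/5) + (0)·(2/5) = 11/5.
target 3: (-1)·(1/5) + (4)·(1/5) + (1)·(1/5) + (7)·(2/5) = 18/5.
The best pure response is target 3 with expected payoff 18/5.

18/5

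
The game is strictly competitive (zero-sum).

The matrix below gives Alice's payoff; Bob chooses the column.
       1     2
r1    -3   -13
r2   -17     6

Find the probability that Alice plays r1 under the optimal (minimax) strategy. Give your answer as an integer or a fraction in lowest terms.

23/33

Row minima are -13 and -17, so Alice's maximin is -13; column maxima are -3 and 6, so Bob's minimax is -3. These differ, so the equilibrium is in mixed strategies.
Let Alice play r1 with probability p. Bob is indifferent when −3p − 17(1−p) = −13p + 6(1−p), giving p = 23/33.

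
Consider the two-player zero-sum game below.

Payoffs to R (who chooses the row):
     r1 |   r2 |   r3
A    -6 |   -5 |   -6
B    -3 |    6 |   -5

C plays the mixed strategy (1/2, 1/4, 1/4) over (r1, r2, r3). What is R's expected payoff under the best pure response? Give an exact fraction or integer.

-5/4

A: (-6)·(1/2) + (-5)·(1/4) + (-6)·(1/4) = -23/4.
B: (-3)·(1/2) + (6)·(1/4) + (-5)·(1/4) = -5/4.
The best pure response is B with expected payoff -5/4.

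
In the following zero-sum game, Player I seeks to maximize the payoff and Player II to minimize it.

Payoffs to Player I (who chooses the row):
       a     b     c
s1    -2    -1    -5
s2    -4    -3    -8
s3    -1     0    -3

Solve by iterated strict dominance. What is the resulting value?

Column b is strictly dominated by a for Player II (-2<-1, -4<-3, -1<0); eliminate b.
Column a is strictly dominated by c for Player II (-5<-2, -8<-4, -3<-1); eliminate a.
Row s1 is strictly dominated by row s3 (-3>-5); eliminate s1.
Row s2 is strictly dominated by row s3 (-3>-8); eliminate s2.
Only (s3, c) remains, with payoff -3.

-3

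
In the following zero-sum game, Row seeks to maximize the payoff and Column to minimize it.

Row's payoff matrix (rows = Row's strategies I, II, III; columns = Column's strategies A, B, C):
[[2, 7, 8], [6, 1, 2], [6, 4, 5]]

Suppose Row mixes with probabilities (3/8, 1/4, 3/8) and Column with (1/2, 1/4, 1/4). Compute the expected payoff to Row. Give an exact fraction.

Against (1/2, 1/4, 1/4), each row's expected payoff is I: 19/4; II: 15/4; III: 21/4.
Taking the (3/8, 1/4, 3/8)-weighted average: (3/8)·(19/4) + (1/4)·(15/4) + (3/8)·(21/4) = 75/16.

75/16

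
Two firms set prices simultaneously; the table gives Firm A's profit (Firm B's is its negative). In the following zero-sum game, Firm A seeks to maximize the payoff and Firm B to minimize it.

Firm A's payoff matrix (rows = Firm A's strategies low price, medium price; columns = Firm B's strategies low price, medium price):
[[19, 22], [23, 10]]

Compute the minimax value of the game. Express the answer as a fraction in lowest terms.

Row minima are 19 and 10, so Firm A's maximin is 19; column maxima are 23 and 22, so Firm B's minimax is 22. These differ, so the equilibrium is in mixed strategies.
Let Firm A play low price with probability p. Firm B is indifferent when 19p + 23(1−p) = 22p + 10(1−p), giving p = 13/16.
Let Firm B play low price with probability q. Firm A is indifferent when 19q + 22(1−q) = 23q + 10(1−q), giving q = 3/4.
The value is 19·(3/4) + (22)·(1/4) = 79/4.

79/4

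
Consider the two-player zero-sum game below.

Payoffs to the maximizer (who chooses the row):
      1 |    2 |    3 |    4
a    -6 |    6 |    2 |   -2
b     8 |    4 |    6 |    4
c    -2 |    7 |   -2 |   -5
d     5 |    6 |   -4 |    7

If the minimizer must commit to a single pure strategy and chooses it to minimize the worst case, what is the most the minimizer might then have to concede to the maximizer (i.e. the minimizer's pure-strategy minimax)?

6

The worst case (largest entry) in each column is 1: 8, 2: 7, 3: 6, 4: 7.
The best (smallest) of these is 6.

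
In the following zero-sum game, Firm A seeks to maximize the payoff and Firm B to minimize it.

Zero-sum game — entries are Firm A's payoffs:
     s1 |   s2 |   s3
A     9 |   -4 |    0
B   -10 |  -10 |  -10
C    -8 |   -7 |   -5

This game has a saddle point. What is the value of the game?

Row minima: -4, -10, -8 → Firm A's maximin is -4.
Column maxima: 9, -4, 0 → Firm B's minimax is -4.
They coincide at (A, s2), so the value is -4.

-4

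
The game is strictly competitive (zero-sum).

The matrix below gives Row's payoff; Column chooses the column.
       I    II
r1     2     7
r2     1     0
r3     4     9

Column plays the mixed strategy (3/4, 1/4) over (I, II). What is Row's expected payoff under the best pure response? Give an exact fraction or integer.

21/4

r1: (2)·(3/4) + (7)·(1/4) = 13/4.
r2: (1)·(3/4) + (0)·(1/4) = 3/4.
r3: (4)·(3/4) + (9)·(1/4) = 21/4.
The best pure response is r3 with expected payoff 21/4.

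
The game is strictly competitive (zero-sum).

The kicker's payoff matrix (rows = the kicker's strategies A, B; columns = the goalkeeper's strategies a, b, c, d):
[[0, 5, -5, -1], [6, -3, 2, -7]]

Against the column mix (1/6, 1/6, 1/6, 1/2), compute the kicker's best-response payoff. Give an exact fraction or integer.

A: (0)·(1/6) + (5)·(1/6) + (-5)·(1/6) + (-1)·(1/2) = -1/2.
B: (6)·(1/6) + (-3)·(1/6) + (2)·(1/6) + (-7)·(1/2) = -8/3.
The best pure response is A with expected payoff -1/2.

-1/2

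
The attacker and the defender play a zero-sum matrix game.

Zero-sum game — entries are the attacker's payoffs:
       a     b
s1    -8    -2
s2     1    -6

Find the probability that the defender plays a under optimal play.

Row minima are -8 and -6, so the attacker's maximin is -6; column maxima are 1 and -2, so the defender's minimax is -2. These differ, so the equilibrium is in mixed strategies.
Let the defender play a with probability q. The attacker is indifferent when −8q − 2(1−q) = q − 6(1−q), giving q = 4/13.

4/13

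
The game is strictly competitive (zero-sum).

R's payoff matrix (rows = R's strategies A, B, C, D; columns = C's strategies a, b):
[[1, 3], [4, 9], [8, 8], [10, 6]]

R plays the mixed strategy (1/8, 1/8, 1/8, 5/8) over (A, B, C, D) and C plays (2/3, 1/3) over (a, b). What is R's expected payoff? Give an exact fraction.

Against (2/3, 1/3), each row's expected payoff is A: 5/3; B: 17/3; C: 8; D: 26/3.
Taking the (1/8, 1/8, 1/8, 5/8)-weighted average: (1/8)·(5/3) + (1/8)·(17/3) + (1/8)·(8) + (5/8)·(26/3) = 22/3.

22/3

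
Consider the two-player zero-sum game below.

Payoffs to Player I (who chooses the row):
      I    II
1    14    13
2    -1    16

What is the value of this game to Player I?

Row minima are 13 and -1, so Player I's maximin is 13; column maxima are 14 and 16, so Player II's minimax is 14. These differ, so the equilibrium is in mixed strategies.
Let Player I play 1 with probability p. Player II is indifferent when 14p − (1−p) = 13p + 16(1−p), giving p = 17/18.
Let Player II play I with probability q. Player I is indifferent when 14q + 13(1−q) = −q + 16(1−q), giving q = 1/6.
The value is 14·(1/6) + (13)·(5/6) = 79/6.

79/6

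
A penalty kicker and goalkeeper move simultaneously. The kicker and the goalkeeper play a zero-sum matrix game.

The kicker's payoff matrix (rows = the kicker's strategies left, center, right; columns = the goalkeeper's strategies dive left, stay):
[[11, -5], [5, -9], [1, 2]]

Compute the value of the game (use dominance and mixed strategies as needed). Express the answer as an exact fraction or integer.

Row center is strictly dominated by row left, so the kicker never plays it.
The remaining 2×2 game on (left, right) × (dive left, stay) has no saddle point. Let the kicker play left with probability p; indifference gives 11p + (1−p) = −5p + 2(1−p), so p = 1/17.
Similarly the goalkeeper's optimal q on dive left is 7/17, and the value is 11·(7/17) + (-5)·(10/17) = 27/17.

27/17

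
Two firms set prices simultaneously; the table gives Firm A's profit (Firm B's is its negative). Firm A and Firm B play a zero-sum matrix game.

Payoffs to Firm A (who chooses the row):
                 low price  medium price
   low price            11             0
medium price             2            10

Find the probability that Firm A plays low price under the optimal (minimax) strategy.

8/19

Row minima are 0 and 2, so Firm A's maximin is 2; column maxima are 11 and 10, so Firm B's minimax is 10. These differ, so the equilibrium is in mixed strategies.
Let Firm A play low price with probability p. Firm B is indifferent when 11p + 2(1−p) = 10(1−p), giving p = 8/19.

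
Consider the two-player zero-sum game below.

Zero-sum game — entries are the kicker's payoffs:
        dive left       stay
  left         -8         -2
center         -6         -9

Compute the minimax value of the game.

Row minima are -8 and -9, so the kicker's maximin is -8; column maxima are -6 and -2, so the goalkeeper's minimax is -6. These differ, so the equilibrium is in mixed strategies.
Let the kicker play left with probability p. The goalkeeper is indifferent when −8p − 6(1−p) = −2p − 9(1−p), giving p = 1/3.
Let the goalkeeper play dive left with probability q. The kicker is indifferent when −8q − 2(1−q) = −6q − 9(1−q), giving q = 7/9.
The value is -8·(7/9) + (-2)·(2/9) = -20/3.

-20/3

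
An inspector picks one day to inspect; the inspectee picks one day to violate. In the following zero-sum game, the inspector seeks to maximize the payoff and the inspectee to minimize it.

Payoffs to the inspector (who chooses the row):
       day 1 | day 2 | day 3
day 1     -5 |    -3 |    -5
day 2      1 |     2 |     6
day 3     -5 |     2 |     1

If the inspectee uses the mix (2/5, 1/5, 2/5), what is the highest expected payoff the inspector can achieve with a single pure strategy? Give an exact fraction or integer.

16/5

day 1: (-5)·(2/5) + (-3)·(1/5) + (-5)·(2/5) = -23/5.
day 2: (1)·(2/5) + (2)·(1/5) + (6)·(2/5) = 16/5.
day 3: (-5)·(2/5) + (2)·(1/5) + (1)·(2/5) = -6/5.
The best pure response is day 2 with expected payoff 16/5.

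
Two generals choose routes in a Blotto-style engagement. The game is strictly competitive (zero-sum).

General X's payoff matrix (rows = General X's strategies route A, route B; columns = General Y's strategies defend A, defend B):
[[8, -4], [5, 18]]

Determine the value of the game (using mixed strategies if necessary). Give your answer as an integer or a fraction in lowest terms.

Row minima are -4 and 5, so General X's maximin is 5; column maxima are 8 and 18, so General Y's minimax is 8. These differ, so the equilibrium is in mixed strategies.
Let General X play route A with probability p. General Y is indifferent when 8p + 5(1−p) = −4p + 18(1−p), giving p = 13/25.
Let General Y play defend A with probability q. General X is indifferent when 8q − 4(1−q) = 5q + 18(1−q), giving q = 22/25.
The value is 8·(22/25) + (-4)·(3/25) = 164/25.

164/25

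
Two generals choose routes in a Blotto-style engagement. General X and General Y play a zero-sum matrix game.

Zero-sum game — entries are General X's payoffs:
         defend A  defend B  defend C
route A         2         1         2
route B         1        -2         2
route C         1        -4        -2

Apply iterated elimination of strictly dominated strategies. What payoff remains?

1

Row route C is strictly dominated by row route A (2>1, 1>-4, 2>-2); eliminate route C.
Column defend A is strictly dominated by defend B for General Y (1<2, -2<1); eliminate defend A.
Column defend C is strictly dominated by defend B for General Y (1<2, -2<2); eliminate defend C.
Row route B is strictly dominated by row route A (1>-2); eliminate route B.
Only (route A, defend B) remains, with payoff 1.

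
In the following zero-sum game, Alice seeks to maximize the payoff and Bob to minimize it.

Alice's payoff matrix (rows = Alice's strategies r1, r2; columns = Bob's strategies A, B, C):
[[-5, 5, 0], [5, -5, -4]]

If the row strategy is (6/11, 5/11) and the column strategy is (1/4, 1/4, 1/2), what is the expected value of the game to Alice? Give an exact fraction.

Against (1/4, 1/4, 1/2), each row's expected payoff is r1: 0; r2: -2.
Taking the (6/11, 5/11)-weighted average: (6/11)·(0) + (5/11)·(-2) = -10/11.

-10/11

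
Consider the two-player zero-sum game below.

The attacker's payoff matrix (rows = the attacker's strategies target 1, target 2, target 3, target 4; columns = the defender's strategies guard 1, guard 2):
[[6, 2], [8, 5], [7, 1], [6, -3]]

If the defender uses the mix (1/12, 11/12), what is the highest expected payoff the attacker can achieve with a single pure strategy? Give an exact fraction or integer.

target 1: (6)·(1/12) + (2)·(11/12) = 7/3.
target 2: (8)·(1/12) + (5)·(11/12) = 21/4.
target 3: (7)·(1/12) + (1)·(11/12) = 3/2.
target 4: (6)·(1/12) + (-3)·(11/12) = -9/4.
The best pure response is target 2 with expected payoff 21/4.

21/4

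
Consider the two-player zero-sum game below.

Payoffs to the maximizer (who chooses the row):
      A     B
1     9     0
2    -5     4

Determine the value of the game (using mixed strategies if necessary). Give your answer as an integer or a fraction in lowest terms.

2

Row minima are 0 and -5, so the maximizer's maximin is 0; column maxima are 9 and 4, so the minimizer's minimax is 4. These differ, so the equilibrium is in mixed strategies.
Let the maximizer play 1 with probability p. The minimizer is indifferent when 9p − 5(1−p) = 4(1−p), giving p = 1/2.
Let the minimizer play A with probability q. The maximizer is indifferent when 9q = −5q + 4(1−q), giving q = 2/9.
The value is 9·(2/9) + (0)·(7/9) = 2.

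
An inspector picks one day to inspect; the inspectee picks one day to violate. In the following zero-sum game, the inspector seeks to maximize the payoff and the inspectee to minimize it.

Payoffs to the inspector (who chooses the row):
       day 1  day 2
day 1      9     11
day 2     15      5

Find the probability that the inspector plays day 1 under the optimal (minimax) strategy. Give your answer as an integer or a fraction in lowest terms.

5/6

Row minima are 9 and 5, so the inspector's maximin is 9; column maxima are 15 and 11, so the inspectee's minimax is 11. These differ, so the equilibrium is in mixed strategies.
Let the inspector play day 1 with probability p. The inspectee is indifferent when 9p + 15(1−p) = 11p + 5(1−p), giving p = 5/6.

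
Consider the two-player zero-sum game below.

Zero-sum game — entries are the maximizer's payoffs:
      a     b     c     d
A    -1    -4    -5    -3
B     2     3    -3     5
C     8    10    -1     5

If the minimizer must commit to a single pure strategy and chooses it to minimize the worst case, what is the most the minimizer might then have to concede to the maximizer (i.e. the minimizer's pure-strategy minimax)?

-1

The worst case (largest entry) in each column is a: 8, b: 10, c: -1, d: 5.
The best (smallest) of these is -1.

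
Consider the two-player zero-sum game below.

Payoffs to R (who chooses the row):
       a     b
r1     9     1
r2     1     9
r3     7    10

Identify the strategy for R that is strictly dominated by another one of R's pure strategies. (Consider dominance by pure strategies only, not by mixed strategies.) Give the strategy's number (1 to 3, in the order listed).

Compare r2 with r3: 7 > 1, 10 > 9.
So r3 strictly dominates r2 for R; r2 is strictly dominated.

2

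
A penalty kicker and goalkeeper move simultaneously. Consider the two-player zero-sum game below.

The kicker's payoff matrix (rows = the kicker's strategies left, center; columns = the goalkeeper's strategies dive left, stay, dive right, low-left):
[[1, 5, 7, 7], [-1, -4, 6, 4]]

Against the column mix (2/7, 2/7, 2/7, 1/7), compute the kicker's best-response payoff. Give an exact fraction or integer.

left: (1)·(2/7) + (5)·(2/7) + (7)·(2/7) + (7)·(1/7) = 33/7.
center: (-1)·(2/7) + (-4)·(2/7) + (6)·(2/7) + (4)·(1/7) = 6/7.
The best pure response is left with expected payoff 33/7.

33/7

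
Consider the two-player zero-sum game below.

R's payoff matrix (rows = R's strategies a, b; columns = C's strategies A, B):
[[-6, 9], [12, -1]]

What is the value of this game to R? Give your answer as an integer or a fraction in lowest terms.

Row minima are -6 and -1, so R's maximin is -1; column maxima are 12 and 9, so C's minimax is 9. These differ, so the equilibrium is in mixed strategies.
Let R play a with probability p. C is indifferent when −6p + 12(1−p) = 9p − (1−p), giving p = 13/28.
Let C play A with probability q. R is indifferent when −6q + 9(1−q) = 12q − (1−q), giving q = 5/14.
The value is -6·(5/14) + (9)·(9/14) = 51/14.

51/14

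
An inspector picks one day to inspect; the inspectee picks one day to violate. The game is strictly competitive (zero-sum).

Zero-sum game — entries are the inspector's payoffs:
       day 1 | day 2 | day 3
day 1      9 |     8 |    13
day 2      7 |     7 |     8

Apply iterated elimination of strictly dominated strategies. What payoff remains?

8

Row day 2 is strictly dominated by row day 1 (9>7, 8>7, 13>8); eliminate day 2.
Column day 3 is strictly dominated by day 1 for the inspectee (9<13); eliminate day 3.
Column day 1 is strictly dominated by day 2 for the inspectee (8<9); eliminate day 1.
Only (day 1, day 2) remains, with payoff 8.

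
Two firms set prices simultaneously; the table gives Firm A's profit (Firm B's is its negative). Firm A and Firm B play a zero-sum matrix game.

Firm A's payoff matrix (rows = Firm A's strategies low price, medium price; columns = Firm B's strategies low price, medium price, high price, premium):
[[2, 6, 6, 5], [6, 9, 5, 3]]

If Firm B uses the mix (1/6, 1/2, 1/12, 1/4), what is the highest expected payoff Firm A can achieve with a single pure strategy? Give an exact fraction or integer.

low price: (2)·(1/6) + (6)·(1/2) + (6)·(1/12) + (5)·(1/4) = 61/12.
medium price: (6)·(1/6) + (9)·(1/2) + (5)·(1/12) + (3)·(1/4) = 20/3.
The best pure response is medium price with expected payoff 20/3.

20/3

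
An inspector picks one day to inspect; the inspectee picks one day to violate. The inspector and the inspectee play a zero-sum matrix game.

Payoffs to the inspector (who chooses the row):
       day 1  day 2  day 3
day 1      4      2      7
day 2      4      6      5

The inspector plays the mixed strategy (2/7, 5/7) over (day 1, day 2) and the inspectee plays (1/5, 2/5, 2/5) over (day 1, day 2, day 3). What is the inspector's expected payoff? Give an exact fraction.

Against (1/5, 2/5, 2/5), each row's expected payoff is day 1: 22/5; day 2: 26/5.
Taking the (2/7, 5/7)-weighted average: (2/7)·(22/5) + (5/7)·(26/5) = 174/35.

174/35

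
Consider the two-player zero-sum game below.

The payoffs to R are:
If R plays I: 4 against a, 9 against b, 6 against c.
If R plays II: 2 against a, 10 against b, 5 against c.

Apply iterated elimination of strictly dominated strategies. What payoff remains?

4

Column b is strictly dominated by a for C (4<9, 2<10); eliminate b.
Row II is strictly dominated by row I (4>2, 6>5); eliminate II.
Column c is strictly dominated by a for C (4<6); eliminate c.
Only (I, a) remains, with payoff 4.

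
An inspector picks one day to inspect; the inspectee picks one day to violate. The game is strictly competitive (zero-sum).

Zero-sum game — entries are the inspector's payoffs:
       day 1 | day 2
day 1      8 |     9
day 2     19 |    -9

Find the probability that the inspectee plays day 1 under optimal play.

Row minima are 8 and -9, so the inspector's maximin is 8; column maxima are 19 and 9, so the inspectee's minimax is 9. These differ, so the equilibrium is in mixed strategies.
Let the inspectee play day 1 with probability q. The inspector is indifferent when 8q + 9(1−q) = 19q − 9(1−q), giving q = 18/29.

18/29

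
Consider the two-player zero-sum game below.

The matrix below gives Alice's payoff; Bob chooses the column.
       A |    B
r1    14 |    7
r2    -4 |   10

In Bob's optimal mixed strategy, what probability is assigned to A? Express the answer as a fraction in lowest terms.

Row minima are 7 and -4, so Alice's maximin is 7; column maxima are 14 and 10, so Bob's minimax is 10. These differ, so the equilibrium is in mixed strategies.
Let Bob play A with probability q. Alice is indifferent when 14q + 7(1−q) = −4q + 10(1−q), giving q = 1/7.

1/7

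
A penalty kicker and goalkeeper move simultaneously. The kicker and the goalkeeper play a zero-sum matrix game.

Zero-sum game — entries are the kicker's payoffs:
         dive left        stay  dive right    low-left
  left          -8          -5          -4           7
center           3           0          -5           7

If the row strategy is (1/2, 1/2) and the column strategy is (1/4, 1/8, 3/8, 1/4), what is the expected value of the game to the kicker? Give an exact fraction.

Against (1/4, 1/8, 3/8, 1/4), each row's expected payoff is left: -19/8; center: 5/8.
Taking the (1/2, 1/2)-weighted average: (1/2)·(-19/8) + (1/2)·(5/8) = -7/8.

-7/8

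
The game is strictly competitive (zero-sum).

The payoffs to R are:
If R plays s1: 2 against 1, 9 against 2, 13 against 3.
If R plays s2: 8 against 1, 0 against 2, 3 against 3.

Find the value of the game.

24/5

Column 3 is strictly dominated by 2 for C (it gives R more in every row).
The remaining 2×2 game on (s1, s2) × (1, 2) has no saddle point. Let R play s1 with probability p; indifference gives 2p + 8(1−p) = 9p, so p = 8/15.
Similarly C's optimal q on 1 is 3/5, and the value is 2·(3/5) + (9)·(2/5) = 24/5.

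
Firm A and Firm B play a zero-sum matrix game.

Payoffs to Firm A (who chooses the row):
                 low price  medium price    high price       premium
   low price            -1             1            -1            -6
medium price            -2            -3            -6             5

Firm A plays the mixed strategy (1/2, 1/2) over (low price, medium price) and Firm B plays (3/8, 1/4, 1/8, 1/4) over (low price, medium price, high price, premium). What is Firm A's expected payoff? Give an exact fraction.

Against (3/8, 1/4, 1/8, 1/4), each row's expected payoff is low price: -7/4; medium price: -1.
Taking the (1/2, 1/2)-weighted average: (1/2)·(-7/4) + (1/2)·(-1) = -11/8.

-11/8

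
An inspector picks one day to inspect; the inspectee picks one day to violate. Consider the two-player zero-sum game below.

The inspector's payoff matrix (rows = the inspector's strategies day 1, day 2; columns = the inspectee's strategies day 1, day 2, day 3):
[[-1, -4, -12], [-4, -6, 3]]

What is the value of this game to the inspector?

Column day 1 is strictly dominated by day 2 for the inspectee (it gives the inspector more in every row).
The remaining 2×2 game on (day 1, day 2) × (day 2, day 3) has no saddle point. Let the inspector play day 1 with probability p; indifference gives −4p − 6(1−p) = −12p + 3(1−p), so p = 9/17.
Similarly the inspectee's optimal q on day 2 is 15/17, and the value is -4·(15/17) + (-12)·(2/17) = -84/17.

-84/17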